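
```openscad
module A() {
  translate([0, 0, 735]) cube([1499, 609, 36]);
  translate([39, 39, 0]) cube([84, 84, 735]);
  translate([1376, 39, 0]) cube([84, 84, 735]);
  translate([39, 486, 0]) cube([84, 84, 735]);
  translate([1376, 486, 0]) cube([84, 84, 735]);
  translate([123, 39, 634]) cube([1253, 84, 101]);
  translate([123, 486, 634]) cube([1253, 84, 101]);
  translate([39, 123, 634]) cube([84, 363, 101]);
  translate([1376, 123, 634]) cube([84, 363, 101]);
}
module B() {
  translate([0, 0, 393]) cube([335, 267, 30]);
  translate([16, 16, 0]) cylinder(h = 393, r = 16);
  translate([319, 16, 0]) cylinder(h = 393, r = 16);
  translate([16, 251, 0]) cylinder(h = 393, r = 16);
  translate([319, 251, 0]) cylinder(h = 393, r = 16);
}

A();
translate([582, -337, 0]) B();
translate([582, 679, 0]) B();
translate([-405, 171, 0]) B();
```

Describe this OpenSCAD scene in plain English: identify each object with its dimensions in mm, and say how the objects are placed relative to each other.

A is a table with a 1499×609 mm rectangular top, 36 mm thick, top surface at z = 771 mm, supported by four 84×84 mm square legs, each inset 39 mm from the nearest pair of top edges, running from the floor. Four apron rails, 84 mm thick and 101 mm tall, run between adjacent legs with their top edges flush with the underside of the top and their outer faces flush with the legs' outer faces.

B is a four-legged stool. The seat is a 335×267×30 mm slab whose top surface is at z = 423 mm; four round legs, each 32 mm in diameter, run from the floor (z = 0) to the underside of the seat, each leg's axis is inset half a diameter from the nearest pair of seat edges (so the leg's bounding box is flush with the corner).

Three stools sit around the table at the −y, +y, −x sides.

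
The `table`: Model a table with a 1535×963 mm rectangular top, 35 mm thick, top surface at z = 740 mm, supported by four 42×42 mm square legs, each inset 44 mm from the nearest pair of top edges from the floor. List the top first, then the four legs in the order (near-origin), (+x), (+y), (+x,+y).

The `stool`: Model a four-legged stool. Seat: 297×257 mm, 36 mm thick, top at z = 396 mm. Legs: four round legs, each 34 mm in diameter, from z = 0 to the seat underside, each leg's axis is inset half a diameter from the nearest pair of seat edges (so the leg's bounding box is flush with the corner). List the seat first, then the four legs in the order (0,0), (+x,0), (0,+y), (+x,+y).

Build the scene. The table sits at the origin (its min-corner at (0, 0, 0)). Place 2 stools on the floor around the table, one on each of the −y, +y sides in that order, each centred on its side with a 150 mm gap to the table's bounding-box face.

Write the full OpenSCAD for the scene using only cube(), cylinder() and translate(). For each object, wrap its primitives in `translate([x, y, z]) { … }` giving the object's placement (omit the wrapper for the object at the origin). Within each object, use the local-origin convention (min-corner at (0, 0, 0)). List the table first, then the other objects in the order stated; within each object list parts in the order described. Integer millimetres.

translate([0, 0, 705]) cube([1535, 963, 35]);
translate([44, 44, 0]) cube([42, 42, 705]);
translate([1449, 44, 0]) cube([42, 42, 705]);
translate([44, 877, 0]) cube([42, 42, 705]);
translate([1449, 877, 0]) cube([42, 42, 705]);
translate([619, -407, 0]) {
  translate([0, 0, 360]) cube([297, 257, 36]);
  translate([17, 17, 0]) cylinder(h = 360, r = 17);
  translate([280, 17, 0]) cylinder(h = 360, r = 17);
  translate([17, 240, 0]) cylinder(h = 360, r = 17);
  translate([280, 240, 0]) cylinder(h = 360, r = 17);
}
translate([619, 1113, 0]) {
  translate([0, 0, 360]) cube([297, 257, 36]);
  translate([17, 17, 0]) cylinder(h = 360, r = 17);
  translate([280, 17, 0]) cylinder(h = 360, r = 17);
  translate([17, 240, 0]) cylinder(h = 360, r = 17);
  translate([280, 240, 0]) cylinder(h = 360, r = 17);
}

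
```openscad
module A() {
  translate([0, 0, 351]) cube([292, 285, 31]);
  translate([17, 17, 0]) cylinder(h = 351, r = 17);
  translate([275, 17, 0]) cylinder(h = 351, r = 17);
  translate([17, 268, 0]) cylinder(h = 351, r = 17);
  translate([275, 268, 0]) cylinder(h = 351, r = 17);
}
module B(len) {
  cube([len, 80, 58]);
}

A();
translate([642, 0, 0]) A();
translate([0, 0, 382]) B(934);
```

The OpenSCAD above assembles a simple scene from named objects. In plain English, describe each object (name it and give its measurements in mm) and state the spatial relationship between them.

A is a four-legged stool. The seat is a 292×285×31 mm slab whose top surface is at z = 382 mm; four round legs, each 34 mm in diameter, run from the floor (z = 0) to the underside of the seat, each leg's axis is inset half a diameter from the nearest pair of seat edges (so the leg's bounding box is flush with the corner).

B is a rectangular beam 934 mm long (x), 80 mm deep (y), 58 mm thick (z).

The beam spans the tops of two stools placed 350 mm apart, resting at z = 382 mm.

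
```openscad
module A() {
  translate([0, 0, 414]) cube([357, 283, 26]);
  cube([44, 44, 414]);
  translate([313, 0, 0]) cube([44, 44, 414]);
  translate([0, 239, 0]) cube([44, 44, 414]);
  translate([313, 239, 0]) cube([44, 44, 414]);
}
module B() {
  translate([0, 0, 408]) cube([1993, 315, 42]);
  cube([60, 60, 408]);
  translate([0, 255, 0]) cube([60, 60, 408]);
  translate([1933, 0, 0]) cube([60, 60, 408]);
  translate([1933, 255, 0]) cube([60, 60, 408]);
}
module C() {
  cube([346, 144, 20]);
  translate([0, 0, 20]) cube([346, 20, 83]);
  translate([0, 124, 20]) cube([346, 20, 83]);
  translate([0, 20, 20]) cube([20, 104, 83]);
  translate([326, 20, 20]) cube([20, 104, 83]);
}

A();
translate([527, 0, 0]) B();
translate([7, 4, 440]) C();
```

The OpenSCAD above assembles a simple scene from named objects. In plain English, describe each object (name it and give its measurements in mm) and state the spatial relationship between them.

A is a four-legged stool. The seat is a 357×283×26 mm slab whose top surface is at z = 440 mm; four square legs, each 44×44 mm in cross-section, run from the floor (z = 0) to the underside of the seat, each flush with a corner of the seat.

B is a bench: a 1993×315 mm seat slab, 42 mm thick, top at z = 450 mm, on four 60×60 mm square legs flush with the seat corners and standing on z = 0.

C is an open-topped rectangular box: outside dimensions 346×144×103 mm, with a uniform wall and base thickness of 20 mm. The base is a full 346×144 slab on the floor; four walls sit on top of the base. The front and back walls (the −y and +y sides) span the full width; the two side walls fit between them.

The bench is on the floor beside the stool on its +x side. The open box is on top of the stool.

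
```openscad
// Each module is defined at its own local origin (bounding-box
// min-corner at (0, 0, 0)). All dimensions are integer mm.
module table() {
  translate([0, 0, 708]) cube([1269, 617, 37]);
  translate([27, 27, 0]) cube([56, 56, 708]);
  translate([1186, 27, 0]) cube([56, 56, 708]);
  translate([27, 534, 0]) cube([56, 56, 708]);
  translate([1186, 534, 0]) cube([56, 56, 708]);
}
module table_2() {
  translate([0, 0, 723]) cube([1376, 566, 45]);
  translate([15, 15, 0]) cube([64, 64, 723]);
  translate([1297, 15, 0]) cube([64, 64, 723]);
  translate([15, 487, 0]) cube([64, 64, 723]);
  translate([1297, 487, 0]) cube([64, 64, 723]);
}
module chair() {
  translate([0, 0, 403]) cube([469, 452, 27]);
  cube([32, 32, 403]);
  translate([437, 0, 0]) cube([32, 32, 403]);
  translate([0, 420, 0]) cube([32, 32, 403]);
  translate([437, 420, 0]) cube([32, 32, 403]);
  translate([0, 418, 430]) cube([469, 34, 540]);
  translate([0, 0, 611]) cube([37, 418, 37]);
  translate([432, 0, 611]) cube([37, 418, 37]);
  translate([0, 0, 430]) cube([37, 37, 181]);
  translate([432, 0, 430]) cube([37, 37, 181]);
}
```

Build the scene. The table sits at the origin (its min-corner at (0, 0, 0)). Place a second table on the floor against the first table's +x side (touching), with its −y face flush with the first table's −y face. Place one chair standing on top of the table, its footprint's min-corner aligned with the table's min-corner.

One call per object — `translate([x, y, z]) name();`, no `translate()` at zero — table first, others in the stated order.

table();
translate([1269, 0, 0]) table_2();
translate([0, 0, 745]) chair();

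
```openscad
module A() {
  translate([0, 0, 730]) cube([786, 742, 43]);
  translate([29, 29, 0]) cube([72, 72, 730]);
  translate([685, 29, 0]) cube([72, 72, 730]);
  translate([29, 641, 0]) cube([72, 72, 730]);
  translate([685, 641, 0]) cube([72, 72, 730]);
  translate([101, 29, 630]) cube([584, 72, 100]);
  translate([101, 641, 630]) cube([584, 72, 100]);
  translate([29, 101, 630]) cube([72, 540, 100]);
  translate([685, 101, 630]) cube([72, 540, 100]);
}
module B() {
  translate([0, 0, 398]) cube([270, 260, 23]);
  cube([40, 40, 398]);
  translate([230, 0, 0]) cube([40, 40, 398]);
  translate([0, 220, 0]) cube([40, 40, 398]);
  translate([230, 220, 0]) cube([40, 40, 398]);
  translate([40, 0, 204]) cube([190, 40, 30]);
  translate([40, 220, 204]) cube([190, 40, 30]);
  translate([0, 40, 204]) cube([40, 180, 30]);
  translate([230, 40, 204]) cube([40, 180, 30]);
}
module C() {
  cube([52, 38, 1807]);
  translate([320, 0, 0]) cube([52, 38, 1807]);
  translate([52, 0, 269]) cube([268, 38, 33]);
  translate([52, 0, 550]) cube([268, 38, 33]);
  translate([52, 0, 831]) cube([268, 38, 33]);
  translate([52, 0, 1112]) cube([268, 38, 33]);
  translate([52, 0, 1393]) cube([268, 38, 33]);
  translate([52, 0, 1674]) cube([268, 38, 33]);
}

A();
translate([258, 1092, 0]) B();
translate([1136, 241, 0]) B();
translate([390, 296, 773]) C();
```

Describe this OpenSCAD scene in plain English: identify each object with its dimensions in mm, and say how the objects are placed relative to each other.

A is a rectangular dining table. The top is 786×742×43 mm with its upper surface at z = 773 mm. It stands on four 72×72 mm square legs, each inset 29 mm from the nearest pair of top edges, running from the floor to the underside of the top. Four apron rails, 72 mm thick and 100 mm tall, run between adjacent legs with their top edges flush with the underside of the top and their outer faces flush with the legs' outer faces.

B is a simple wooden stool: a rectangular seat 270 mm (x) by 260 mm (y), 23 mm thick, top face at z = 421 mm, on four square legs, each 40×40 mm in cross-section. The legs rest on z = 0, each flush with a corner of the seat. Four stretchers, 40 mm wide and 30 mm tall, connect adjacent legs with their undersides at z = 204 mm, each running between the inner faces of the legs it joins and aligned with the legs' outer faces on the other axis.

C is a wooden ladder with two side rails of 52×38 mm section and 1807 mm height, set 372 mm apart overall. Between them run 6 rectangular rungs (38 mm deep, 33 mm thick), front faces flush with the rails' −y face. The bottom of the first rung is 269 mm above the floor and each subsequent rung is 281 mm higher than the one below.

Two stools sit around the table at the +y, +x sides. The ladder is on top of the table.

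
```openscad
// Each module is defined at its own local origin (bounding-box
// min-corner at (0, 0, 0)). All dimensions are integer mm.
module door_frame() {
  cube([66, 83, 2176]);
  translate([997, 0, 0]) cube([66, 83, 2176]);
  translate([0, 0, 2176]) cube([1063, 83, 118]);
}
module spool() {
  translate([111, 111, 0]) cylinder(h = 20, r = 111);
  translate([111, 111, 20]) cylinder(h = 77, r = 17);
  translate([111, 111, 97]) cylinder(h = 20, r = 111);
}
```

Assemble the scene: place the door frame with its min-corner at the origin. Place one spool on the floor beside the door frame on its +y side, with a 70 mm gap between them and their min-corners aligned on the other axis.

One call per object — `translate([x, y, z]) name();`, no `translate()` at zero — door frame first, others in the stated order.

door_frame();
translate([0, 153, 0]) spool();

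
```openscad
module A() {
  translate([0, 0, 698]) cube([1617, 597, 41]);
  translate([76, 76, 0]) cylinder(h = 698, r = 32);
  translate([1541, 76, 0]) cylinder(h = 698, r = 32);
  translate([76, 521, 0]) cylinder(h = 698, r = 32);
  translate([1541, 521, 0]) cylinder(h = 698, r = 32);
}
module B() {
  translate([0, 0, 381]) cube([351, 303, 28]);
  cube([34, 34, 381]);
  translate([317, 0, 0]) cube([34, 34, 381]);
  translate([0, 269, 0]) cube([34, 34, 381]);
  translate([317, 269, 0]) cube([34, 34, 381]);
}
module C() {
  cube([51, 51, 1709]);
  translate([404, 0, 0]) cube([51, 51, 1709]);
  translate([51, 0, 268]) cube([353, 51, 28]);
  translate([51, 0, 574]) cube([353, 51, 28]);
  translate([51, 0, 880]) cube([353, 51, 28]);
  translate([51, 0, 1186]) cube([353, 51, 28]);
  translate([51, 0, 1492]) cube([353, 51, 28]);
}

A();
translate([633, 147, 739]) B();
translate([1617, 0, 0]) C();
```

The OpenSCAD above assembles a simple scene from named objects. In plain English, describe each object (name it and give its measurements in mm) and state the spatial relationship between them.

A is a table with a 1617×597 mm rectangular top, 41 mm thick, top surface at z = 739 mm, supported by four round legs of 64 mm diameter, each leg's bounding box inset 44 mm from the nearest pair of top edges, running from the floor.

B is a four-legged stool. The seat is a 351×303×28 mm slab whose top surface is at z = 409 mm; four square legs, each 34×34 mm in cross-section, run from the floor (z = 0) to the underside of the seat, each flush with a corner of the seat.

C is a straight ladder. Two 51×51 mm vertical rails, 1709 mm tall, stand 455 mm apart (outside-to-outside) with their front faces coplanar on the −y side. 5 rungs, each 51 mm deep and 28 mm tall, span between the inner faces of the rails, front faces flush with the rails. The lowest rung's underside is at z = 268 mm and rungs are spaced 306 mm apart (underside to underside).

The stool is on top of the table, centred. The ladder is against the table's +x side, with their −y faces flush.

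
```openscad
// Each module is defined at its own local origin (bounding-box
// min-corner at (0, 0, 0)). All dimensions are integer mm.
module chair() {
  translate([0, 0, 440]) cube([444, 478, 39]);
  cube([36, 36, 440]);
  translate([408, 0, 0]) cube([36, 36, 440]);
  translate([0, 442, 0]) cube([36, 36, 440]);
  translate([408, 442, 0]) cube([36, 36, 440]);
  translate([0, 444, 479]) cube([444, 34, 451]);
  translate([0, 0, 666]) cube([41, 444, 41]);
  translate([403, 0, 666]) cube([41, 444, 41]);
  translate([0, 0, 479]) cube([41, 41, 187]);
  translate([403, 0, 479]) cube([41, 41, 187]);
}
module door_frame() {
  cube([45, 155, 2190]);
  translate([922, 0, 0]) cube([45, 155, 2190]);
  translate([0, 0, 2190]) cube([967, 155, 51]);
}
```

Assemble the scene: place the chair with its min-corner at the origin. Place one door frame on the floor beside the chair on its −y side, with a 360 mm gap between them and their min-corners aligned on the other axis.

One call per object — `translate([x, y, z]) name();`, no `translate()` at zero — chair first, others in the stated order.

chair();
translate([0, -515, 0]) door_frame();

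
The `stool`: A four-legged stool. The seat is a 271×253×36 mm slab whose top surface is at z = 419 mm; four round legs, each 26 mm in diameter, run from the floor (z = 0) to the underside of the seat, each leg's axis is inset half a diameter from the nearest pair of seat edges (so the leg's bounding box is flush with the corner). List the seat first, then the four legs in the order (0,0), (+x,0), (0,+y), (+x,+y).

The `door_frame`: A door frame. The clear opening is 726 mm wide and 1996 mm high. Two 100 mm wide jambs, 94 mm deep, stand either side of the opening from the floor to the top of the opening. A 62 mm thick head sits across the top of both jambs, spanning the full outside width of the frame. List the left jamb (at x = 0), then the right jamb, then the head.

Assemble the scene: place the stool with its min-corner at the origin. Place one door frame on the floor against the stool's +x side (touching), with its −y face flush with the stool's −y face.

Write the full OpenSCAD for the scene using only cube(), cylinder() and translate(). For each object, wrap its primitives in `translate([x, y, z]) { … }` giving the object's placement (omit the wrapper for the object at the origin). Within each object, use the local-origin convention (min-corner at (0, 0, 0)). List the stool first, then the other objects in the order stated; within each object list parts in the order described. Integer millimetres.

translate([0, 0, 383]) cube([271, 253, 36]);
translate([13, 13, 0]) cylinder(h = 383, r = 13);
translate([258, 13, 0]) cylinder(h = 383, r = 13);
translate([13, 240, 0]) cylinder(h = 383, r = 13);
translate([258, 240, 0]) cylinder(h = 383, r = 13);
translate([271, 0, 0]) {
  cube([100, 94, 1996]);
  translate([826, 0, 0]) cube([100, 94, 1996]);
  translate([0, 0, 1996]) cube([926, 94, 62]);
}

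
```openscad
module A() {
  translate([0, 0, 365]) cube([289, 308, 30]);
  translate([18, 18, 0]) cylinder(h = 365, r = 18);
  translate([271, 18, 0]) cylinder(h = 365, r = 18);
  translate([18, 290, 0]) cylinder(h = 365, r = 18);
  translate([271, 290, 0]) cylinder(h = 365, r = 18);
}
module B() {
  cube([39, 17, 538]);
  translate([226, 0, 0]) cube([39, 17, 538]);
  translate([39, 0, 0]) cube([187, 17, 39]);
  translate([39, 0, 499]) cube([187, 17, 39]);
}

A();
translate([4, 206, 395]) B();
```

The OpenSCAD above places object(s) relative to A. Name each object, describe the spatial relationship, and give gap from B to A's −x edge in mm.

The picture frame's min-x is at 4; the stool's min-x is 0; gap = 4 mm.

A is a stool. B is a picture frame. The picture frame is on top of the stool. The gap from the picture frame to the stool's −x edge is 4 mm.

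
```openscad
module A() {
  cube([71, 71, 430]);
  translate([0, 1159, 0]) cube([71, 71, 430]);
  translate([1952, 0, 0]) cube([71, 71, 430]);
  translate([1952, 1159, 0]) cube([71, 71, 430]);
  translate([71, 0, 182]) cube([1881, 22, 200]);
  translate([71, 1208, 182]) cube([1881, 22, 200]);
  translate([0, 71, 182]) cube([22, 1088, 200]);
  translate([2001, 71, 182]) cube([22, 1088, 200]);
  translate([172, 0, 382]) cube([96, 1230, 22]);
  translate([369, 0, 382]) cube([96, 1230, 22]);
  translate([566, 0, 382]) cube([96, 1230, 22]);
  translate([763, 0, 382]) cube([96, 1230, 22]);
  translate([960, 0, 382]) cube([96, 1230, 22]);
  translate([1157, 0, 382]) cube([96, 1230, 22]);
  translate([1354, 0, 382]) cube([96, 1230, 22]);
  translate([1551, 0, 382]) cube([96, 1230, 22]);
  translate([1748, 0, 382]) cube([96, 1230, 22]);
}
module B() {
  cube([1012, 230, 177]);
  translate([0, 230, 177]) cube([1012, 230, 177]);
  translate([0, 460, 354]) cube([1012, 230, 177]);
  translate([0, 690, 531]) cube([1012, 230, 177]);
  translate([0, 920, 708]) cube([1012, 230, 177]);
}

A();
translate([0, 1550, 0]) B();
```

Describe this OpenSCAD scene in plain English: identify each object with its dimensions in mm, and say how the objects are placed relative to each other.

A is a bed frame 2023 mm long (x) by 1230 mm wide (y). Four 71×71 mm corner posts, 430 mm tall, at the corners of the footprint. Four rails of 22 mm thickness and 200 mm height run between adjacent posts with their undersides at z = 182 mm, their outer faces flush with the outside of the frame (the two x-running rails run between the posts' inner faces; the two y-running rails run between the posts' inner faces). 9 slats, each 96 mm wide (x) and 22 mm thick, lie across the top of the two x-running rails, running the full 1230 mm width of the frame in y; the slats are evenly spaced along x between the inner faces of the end posts with equal gaps (rounded down to the nearest mm) at the −x end and between each pair — any rounding remainder accumulates at the +x end.

B is a straight staircase of 5 solid steps. Each step is 1012 mm wide (x), 230 mm deep (y, the going) and 177 mm tall (the rise). The first step rests on the floor; each subsequent step sits one going further in +y and one rise higher in +z, directly behind and above the previous step with no overlap.

The staircase is on the floor beside the bed frame on its +y side.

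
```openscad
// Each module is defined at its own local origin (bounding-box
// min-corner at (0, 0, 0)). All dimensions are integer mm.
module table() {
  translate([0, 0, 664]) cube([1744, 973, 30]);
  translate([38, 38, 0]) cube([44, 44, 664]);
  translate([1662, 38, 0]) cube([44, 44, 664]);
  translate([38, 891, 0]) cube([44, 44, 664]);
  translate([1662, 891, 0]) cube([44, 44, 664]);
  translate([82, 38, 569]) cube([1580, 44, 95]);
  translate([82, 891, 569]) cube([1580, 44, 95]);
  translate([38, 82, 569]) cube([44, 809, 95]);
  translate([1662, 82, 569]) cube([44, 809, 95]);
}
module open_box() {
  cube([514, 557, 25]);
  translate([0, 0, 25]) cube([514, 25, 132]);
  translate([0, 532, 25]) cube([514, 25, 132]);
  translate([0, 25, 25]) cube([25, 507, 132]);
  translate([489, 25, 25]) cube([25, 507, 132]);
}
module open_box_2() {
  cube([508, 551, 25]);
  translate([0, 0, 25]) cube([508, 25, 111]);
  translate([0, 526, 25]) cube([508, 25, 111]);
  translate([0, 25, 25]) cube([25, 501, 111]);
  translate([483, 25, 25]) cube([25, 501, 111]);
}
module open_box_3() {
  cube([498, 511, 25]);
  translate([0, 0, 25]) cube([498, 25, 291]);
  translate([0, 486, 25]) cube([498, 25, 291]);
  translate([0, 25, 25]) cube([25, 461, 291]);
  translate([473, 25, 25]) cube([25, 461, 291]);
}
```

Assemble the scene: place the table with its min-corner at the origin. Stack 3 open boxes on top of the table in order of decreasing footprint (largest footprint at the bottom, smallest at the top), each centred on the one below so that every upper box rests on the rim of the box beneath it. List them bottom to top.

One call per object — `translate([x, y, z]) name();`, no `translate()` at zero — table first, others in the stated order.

table();
translate([615, 208, 694]) open_box();
translate([618, 211, 851]) open_box_2();
translate([623, 231, 987]) open_box_3();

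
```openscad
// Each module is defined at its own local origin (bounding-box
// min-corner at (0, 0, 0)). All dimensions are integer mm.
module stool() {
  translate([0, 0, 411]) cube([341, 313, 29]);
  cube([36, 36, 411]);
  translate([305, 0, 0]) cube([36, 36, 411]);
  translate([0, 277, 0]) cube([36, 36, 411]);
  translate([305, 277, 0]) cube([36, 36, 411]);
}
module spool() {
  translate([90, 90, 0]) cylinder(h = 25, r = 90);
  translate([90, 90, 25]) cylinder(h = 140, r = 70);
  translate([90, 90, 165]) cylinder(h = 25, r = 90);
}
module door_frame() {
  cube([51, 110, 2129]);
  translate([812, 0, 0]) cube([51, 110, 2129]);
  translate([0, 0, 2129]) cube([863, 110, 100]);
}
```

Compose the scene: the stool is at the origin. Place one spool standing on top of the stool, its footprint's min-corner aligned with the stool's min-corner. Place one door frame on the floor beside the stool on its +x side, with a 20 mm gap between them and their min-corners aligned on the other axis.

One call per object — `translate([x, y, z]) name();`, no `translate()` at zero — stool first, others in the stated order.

stool();
translate([0, 0, 440]) spool();
translate([361, 0, 0]) door_frame();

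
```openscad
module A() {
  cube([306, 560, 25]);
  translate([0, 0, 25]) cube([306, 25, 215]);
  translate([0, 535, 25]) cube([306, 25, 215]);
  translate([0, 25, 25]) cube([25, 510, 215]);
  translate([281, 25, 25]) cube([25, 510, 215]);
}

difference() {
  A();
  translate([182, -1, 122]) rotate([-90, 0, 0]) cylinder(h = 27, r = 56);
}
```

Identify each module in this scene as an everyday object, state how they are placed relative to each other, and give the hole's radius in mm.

A is an open box. The open box has a circular hole through its front wall. The hole's radius is 56 mm.

The subtracted cylinder has r = 56 mm.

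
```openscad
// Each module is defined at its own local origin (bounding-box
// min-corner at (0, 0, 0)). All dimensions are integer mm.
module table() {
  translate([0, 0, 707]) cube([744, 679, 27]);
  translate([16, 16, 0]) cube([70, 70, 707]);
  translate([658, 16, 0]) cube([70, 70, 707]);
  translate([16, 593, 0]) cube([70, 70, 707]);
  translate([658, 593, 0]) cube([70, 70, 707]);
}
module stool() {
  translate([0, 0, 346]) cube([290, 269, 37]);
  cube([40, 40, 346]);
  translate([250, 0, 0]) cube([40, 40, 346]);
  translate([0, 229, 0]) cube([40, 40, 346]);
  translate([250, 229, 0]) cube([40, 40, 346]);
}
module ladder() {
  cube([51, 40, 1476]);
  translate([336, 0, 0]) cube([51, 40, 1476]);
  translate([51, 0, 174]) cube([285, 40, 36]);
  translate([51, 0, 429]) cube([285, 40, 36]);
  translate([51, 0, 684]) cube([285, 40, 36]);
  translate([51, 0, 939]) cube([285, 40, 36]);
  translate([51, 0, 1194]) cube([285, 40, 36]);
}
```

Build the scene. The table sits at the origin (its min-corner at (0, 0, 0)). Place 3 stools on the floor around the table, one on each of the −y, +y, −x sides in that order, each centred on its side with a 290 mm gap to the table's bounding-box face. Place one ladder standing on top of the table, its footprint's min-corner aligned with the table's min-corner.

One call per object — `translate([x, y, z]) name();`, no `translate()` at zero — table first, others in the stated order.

table();
translate([227, -559, 0]) stool();
translate([227, 969, 0]) stool();
translate([-580, 205, 0]) stool();
translate([0, 0, 734]) ladder();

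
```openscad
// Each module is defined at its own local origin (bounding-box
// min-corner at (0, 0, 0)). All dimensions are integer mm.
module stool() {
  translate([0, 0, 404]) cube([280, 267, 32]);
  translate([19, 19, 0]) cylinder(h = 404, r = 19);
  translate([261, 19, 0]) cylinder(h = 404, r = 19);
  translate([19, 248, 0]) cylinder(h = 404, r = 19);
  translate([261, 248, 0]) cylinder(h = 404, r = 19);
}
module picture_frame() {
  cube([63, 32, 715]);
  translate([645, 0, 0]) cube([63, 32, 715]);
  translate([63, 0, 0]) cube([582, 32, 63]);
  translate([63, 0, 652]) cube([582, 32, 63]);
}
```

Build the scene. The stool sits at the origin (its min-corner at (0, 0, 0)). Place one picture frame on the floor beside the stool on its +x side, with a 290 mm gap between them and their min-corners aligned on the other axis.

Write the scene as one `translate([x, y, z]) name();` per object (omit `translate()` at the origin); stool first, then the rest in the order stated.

stool();
translate([570, 0, 0]) picture_frame();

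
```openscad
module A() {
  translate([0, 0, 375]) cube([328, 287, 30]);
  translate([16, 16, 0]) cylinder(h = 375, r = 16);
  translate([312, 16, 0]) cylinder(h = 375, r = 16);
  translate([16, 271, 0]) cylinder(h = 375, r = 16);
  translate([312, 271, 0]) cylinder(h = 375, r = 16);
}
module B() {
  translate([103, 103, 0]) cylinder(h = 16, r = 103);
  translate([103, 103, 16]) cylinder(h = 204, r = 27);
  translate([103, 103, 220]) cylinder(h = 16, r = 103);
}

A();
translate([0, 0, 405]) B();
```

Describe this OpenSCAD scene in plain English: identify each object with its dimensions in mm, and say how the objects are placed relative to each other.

A is a simple wooden stool: a rectangular seat 328 mm (x) by 287 mm (y), 30 mm thick, top face at z = 405 mm, on four round legs, each 32 mm in diameter. The legs rest on z = 0, each leg's axis is inset half a diameter from the nearest pair of seat edges (so the leg's bounding box is flush with the corner).

B is a spool: two coaxial disc flanges of radius 103 mm and thickness 16 mm, joined by a core cylinder of radius 27 mm and height 204 mm. The lower flange rests on z = 0 and the three cylinders share a vertical axis.

The spool is on top of the stool.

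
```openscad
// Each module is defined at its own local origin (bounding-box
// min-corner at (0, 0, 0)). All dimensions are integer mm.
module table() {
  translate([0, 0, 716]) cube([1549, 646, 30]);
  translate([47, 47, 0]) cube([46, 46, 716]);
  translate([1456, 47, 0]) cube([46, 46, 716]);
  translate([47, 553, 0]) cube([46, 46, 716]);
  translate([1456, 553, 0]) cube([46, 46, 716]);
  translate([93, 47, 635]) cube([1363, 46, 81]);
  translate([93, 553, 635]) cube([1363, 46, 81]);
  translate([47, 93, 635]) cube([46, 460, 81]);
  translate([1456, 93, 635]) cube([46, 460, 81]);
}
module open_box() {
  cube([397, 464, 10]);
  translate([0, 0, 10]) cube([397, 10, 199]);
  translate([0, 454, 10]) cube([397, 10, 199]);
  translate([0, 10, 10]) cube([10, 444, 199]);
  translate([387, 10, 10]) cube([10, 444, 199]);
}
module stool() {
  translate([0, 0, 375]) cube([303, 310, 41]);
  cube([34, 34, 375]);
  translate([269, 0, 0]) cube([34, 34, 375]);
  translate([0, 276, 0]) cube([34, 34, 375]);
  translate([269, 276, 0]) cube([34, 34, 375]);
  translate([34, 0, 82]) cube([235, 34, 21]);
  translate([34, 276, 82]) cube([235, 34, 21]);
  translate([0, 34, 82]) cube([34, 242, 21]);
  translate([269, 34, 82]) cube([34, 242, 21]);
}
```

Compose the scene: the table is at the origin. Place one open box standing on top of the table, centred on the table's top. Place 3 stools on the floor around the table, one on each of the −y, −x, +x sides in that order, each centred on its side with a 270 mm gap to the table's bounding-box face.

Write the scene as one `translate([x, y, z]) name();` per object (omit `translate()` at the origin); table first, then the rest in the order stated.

table();
translate([576, 91, 746]) open_box();
translate([623, -580, 0]) stool();
translate([-573, 168, 0]) stool();
translate([1819, 168, 0]) stool();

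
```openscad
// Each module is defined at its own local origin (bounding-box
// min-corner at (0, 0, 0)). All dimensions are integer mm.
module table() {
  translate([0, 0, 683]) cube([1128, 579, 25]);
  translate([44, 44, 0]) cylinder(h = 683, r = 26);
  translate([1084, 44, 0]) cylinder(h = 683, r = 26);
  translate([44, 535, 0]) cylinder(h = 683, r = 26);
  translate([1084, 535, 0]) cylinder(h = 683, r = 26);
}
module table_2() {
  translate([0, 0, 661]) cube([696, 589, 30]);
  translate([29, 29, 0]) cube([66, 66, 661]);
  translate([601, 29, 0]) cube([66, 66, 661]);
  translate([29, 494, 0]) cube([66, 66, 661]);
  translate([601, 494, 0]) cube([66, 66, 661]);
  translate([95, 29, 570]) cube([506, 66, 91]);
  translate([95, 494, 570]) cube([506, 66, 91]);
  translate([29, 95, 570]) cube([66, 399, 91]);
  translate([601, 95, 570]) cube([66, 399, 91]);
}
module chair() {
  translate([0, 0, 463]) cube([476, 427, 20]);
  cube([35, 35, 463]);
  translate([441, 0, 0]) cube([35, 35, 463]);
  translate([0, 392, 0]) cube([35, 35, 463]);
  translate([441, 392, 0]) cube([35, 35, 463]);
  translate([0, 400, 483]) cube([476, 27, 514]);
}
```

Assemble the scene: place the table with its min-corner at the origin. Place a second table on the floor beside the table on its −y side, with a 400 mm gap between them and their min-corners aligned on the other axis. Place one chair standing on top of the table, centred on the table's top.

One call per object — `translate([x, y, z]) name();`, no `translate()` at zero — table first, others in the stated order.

table();
translate([0, -989, 0]) table_2();
translate([326, 76, 708]) chair();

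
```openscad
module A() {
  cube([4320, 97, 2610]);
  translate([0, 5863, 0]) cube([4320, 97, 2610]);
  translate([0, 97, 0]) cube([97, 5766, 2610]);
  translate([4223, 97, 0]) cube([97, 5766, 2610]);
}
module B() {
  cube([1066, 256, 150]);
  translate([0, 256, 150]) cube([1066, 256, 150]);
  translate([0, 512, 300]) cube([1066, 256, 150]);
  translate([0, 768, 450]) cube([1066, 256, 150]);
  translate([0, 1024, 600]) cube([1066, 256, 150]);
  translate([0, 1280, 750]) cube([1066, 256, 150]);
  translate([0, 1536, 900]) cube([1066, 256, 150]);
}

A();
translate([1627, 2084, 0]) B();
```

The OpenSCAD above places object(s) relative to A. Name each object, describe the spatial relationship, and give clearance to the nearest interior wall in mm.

A is a house frame. B is a staircase. The staircase sits inside the house frame, centred. The clearance to the nearest interior wall is 1530 mm.

Clearances: x = 1530, y = 1987; minimum 1530 mm.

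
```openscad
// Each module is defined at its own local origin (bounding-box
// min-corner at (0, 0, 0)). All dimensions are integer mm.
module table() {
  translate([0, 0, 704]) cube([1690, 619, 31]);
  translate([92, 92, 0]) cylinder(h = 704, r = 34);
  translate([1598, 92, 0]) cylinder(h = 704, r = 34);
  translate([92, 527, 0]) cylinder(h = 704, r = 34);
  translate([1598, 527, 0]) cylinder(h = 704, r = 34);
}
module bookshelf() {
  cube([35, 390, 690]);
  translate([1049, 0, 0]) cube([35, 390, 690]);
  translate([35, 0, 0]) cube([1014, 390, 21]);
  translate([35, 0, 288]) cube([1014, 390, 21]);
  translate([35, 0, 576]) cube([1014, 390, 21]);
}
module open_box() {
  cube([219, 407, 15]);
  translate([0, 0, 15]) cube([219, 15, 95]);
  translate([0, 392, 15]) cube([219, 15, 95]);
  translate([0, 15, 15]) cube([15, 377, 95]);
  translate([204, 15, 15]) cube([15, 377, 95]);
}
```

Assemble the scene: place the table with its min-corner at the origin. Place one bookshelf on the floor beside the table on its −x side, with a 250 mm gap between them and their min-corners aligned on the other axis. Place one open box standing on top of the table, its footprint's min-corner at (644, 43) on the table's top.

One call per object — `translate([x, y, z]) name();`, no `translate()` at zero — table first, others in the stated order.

table();
translate([-1334, 0, 0]) bookshelf();
translate([644, 43, 735]) open_box();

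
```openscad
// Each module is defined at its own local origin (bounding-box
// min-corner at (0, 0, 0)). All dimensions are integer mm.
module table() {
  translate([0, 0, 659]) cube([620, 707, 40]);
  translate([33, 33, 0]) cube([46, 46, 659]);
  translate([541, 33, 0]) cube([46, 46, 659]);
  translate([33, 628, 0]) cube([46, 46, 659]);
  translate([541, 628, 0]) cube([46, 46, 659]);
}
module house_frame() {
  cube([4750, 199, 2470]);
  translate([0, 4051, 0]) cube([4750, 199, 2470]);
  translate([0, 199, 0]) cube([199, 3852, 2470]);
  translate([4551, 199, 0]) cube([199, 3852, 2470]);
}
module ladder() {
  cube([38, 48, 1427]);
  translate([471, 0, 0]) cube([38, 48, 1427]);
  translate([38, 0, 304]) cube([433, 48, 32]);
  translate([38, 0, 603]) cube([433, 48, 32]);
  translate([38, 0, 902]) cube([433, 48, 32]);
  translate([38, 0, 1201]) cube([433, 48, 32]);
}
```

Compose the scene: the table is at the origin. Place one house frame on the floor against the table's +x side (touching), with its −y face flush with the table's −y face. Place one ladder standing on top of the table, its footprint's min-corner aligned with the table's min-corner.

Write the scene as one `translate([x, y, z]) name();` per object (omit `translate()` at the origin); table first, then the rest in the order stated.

table();
translate([620, 0, 0]) house_frame();
translate([0, 0, 699]) ladder();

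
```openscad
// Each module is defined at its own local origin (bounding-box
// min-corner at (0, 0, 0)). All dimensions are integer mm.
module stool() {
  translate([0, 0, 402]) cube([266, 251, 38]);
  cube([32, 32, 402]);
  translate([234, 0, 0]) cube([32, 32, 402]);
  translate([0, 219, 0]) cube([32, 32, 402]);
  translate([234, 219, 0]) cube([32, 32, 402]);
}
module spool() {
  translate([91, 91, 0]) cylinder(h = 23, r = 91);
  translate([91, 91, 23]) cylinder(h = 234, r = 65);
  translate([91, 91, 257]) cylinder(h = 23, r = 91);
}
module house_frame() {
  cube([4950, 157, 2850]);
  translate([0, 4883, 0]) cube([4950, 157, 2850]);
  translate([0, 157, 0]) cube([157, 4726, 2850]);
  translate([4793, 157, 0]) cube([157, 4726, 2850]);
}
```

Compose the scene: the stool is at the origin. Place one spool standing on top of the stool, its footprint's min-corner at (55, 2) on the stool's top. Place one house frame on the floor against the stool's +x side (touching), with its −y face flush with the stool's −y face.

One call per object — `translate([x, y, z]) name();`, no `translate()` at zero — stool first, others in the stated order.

stool();
translate([55, 2, 440]) spool();
translate([266, 0, 0]) house_frame();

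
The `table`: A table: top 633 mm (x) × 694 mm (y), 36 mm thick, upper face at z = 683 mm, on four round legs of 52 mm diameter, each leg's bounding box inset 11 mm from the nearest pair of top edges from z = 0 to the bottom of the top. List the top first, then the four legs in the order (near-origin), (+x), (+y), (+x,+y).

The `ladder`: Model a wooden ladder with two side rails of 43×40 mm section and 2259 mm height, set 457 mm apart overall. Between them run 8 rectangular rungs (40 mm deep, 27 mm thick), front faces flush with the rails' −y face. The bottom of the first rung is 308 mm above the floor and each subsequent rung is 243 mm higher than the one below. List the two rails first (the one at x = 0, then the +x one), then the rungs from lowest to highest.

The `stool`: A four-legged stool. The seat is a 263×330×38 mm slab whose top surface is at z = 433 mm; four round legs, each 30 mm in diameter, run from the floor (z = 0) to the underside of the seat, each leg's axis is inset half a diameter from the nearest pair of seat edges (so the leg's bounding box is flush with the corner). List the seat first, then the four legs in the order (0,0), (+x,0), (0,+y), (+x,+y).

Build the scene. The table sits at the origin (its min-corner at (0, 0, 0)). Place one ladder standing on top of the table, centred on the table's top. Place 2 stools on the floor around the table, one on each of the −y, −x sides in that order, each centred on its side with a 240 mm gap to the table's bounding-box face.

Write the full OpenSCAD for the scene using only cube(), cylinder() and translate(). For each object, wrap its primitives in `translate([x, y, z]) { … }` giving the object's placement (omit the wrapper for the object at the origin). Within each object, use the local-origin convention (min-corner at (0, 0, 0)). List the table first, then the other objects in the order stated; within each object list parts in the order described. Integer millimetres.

translate([0, 0, 647]) cube([633, 694, 36]);
translate([37, 37, 0]) cylinder(h = 647, r = 26);
translate([596, 37, 0]) cylinder(h = 647, r = 26);
translate([37, 657, 0]) cylinder(h = 647, r = 26);
translate([596, 657, 0]) cylinder(h = 647, r = 26);
translate([88, 327, 683]) {
  cube([43, 40, 2259]);
  translate([414, 0, 0]) cube([43, 40, 2259]);
  translate([43, 0, 308]) cube([371, 40, 27]);
  translate([43, 0, 551]) cube([371, 40, 27]);
  translate([43, 0, 794]) cube([371, 40, 27]);
  translate([43, 0, 1037]) cube([371, 40, 27]);
  translate([43, 0, 1280]) cube([371, 40, 27]);
  translate([43, 0, 1523]) cube([371, 40, 27]);
  translate([43, 0, 1766]) cube([371, 40, 27]);
  translate([43, 0, 2009]) cube([371, 40, 27]);
}
translate([185, -570, 0]) {
  translate([0, 0, 395]) cube([263, 330, 38]);
  translate([15, 15, 0]) cylinder(h = 395, r = 15);
  translate([248, 15, 0]) cylinder(h = 395, r = 15);
  translate([15, 315, 0]) cylinder(h = 395, r = 15);
  translate([248, 315, 0]) cylinder(h = 395, r = 15);
}
translate([-503, 182, 0]) {
  translate([0, 0, 395]) cube([263, 330, 38]);
  translate([15, 15, 0]) cylinder(h = 395, r = 15);
  translate([248, 15, 0]) cylinder(h = 395, r = 15);
  translate([15, 315, 0]) cylinder(h = 395, r = 15);
  translate([248, 315, 0]) cylinder(h = 395, r = 15);
}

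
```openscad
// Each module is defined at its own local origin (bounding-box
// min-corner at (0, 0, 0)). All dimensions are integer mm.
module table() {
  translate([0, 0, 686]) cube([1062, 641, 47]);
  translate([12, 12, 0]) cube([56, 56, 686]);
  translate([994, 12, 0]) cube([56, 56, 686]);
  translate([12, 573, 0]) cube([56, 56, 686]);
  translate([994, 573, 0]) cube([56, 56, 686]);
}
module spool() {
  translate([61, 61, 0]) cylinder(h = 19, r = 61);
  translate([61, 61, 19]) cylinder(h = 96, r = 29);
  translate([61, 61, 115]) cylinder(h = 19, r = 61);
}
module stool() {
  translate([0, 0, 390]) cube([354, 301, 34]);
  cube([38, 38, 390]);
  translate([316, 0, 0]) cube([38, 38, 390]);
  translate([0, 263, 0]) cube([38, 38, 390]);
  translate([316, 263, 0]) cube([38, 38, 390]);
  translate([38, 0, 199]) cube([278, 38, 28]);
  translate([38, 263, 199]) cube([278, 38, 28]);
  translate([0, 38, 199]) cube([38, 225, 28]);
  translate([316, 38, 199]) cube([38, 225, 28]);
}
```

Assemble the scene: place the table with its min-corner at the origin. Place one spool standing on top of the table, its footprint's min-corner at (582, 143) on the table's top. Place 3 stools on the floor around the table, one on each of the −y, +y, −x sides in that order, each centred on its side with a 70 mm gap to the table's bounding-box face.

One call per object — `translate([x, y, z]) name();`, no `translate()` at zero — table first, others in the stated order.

table();
translate([582, 143, 733]) spool();
translate([354, -371, 0]) stool();
translate([354, 711, 0]) stool();
translate([-424, 170, 0]) stool();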